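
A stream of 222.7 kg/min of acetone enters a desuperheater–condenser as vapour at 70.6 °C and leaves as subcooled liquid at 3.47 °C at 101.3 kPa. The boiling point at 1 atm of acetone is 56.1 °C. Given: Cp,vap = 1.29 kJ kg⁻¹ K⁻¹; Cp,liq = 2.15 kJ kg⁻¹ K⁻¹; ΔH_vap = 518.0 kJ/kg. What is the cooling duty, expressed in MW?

Q_c = 2.41 MW

vapour 70.6→56.1 °C: -18.705 kJ/kg
condensation at 56.1 °C: -518 kJ/kg
liquid 56.1→3.47 °C: -113.15 kJ/kg
Δh = -18.705 + -518 + -113.15 = -649.86 kJ/kg
Q = ṁ·Δh = 222.7 kg/min × -649.86 kJ/kg = -144720 kJ/min
|Q| = 2412.1 kW = 2.4121 MW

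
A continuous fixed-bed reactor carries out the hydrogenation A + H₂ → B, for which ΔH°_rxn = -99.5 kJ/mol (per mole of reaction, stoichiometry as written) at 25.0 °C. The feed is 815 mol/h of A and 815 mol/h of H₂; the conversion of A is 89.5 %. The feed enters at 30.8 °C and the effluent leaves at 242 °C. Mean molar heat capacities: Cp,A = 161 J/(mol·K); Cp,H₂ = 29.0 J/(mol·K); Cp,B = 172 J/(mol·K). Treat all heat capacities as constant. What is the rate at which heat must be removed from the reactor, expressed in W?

Extent of reaction ξ = 0.895 × 815 = 729.43 mol/h
Reaction term: ξ·ΔH°_rxn = 729.43 × -99.5 = -72578 kJ/h
Sensible, feed 30.8→25 °C: -898.13 kJ/h
Outlet flows (mol/h): A 85.575, H₂ 85.575, B 729.43
Sensible, products 25→242 °C: 30753 kJ/h
Q = ΔH = -42723 kJ/h = -11.867 kW
Heat removed = 11867 W

Q_out = 11900 W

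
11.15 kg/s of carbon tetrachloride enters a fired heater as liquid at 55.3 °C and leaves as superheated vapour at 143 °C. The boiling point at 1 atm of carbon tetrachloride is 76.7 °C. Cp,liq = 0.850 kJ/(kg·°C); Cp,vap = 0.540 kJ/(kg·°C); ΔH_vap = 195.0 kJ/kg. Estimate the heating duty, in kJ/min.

Q = 167000 kJ/min

liquid 55.3→76.7 °C: 18.19 kJ/kg
vaporisation at 76.7 °C: 195 kJ/kg
vapour 76.7→143 °C: 35.802 kJ/kg
Δh = 18.19 + 195 + 35.802 = 248.99 kJ/kg
Q = ṁ·Δh = 11.15 kg/s × 248.99 kJ/kg = 2776.3 kJ/s
|Q| = 2776.3 kW = 166580 kJ/min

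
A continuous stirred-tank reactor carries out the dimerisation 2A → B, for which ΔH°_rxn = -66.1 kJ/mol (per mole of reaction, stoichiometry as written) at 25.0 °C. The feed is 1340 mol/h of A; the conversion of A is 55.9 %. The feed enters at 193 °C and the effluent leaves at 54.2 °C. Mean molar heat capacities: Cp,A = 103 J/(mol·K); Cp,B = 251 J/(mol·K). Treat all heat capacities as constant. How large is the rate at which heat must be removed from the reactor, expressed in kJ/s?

Q_out = 12.1 kJ/s

Extent of reaction ξ = 0.559 × 1340 / 2 = 374.53 mol/h
Reaction term: ξ·ΔH°_rxn = 374.53 × -66.1 = -24756 kJ/h
Sensible, feed 193→25 °C: -23187 kJ/h
Outlet flows (mol/h): A 590.94, B 374.53
Sensible, products 25→54.2 °C: 4522.3 kJ/h
Q = ΔH = -43421 kJ/h = -12.062 kW
Heat removed = 12.062 kJ/s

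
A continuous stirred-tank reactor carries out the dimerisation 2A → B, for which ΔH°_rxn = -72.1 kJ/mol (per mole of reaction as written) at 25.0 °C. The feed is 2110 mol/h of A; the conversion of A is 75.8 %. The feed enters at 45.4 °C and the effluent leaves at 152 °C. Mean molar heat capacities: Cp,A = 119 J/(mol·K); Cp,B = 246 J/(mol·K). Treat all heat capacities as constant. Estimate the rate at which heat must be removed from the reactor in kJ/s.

Extent of reaction ξ = 0.758 × 2110 / 2 = 799.69 mol/h
Reaction term: ξ·ΔH°_rxn = 799.69 × -72.1 = -57658 kJ/h
Sensible, feed 45.4→25 °C: -5122.2 kJ/h
Outlet flows (mol/h): A 510.62, B 799.69
Sensible, products 25→152 °C: 32701 kJ/h
Q = ΔH = -30079 kJ/h = -8.3553 kW
Heat removed = 8.3553 kJ/s

Q_out = 8.36 kJ/s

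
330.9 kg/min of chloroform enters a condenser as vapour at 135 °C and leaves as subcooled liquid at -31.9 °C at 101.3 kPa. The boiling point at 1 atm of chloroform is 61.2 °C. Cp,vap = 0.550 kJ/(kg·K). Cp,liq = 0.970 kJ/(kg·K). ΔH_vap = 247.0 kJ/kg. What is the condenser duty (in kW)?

Q_c = 2080 kW

vapour 135→61.2 °C: -40.59 kJ/kg
condensation at 61.2 °C: -247 kJ/kg
liquid 61.2→-31.9 °C: -90.307 kJ/kg
Δh = -40.59 + -247 + -90.307 = -377.9 kJ/kg
Q = ṁ·Δh = 330.9 kg/min × -377.9 kJ/kg = -125050 kJ/min
|Q| = 2084.1 kW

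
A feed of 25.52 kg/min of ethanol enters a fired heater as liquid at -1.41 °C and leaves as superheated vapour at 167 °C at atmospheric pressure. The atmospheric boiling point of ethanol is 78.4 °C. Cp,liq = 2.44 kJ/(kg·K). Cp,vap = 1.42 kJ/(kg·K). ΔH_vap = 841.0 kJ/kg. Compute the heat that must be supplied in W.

Q = 494000 W

liquid -1.41→78.4 °C: 194.74 kJ/kg
vaporisation at 78.4 °C: 841 kJ/kg
vapour 78.4→167 °C: 125.81 kJ/kg
Δh = 194.74 + 841 + 125.81 = 1161.5 kJ/kg
Q = ṁ·Δh = 25.52 kg/min × 1161.5 kJ/kg = 29643 kJ/min
|Q| = 494.05 kW = 494050 W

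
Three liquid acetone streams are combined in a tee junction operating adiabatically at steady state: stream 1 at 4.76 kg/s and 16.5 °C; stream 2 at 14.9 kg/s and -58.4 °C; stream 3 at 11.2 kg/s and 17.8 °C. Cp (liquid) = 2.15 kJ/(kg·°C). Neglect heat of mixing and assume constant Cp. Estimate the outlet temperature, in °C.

T_out = -19.2 °C

No heat crosses the boundary, so H_out = H_in.
T_out = Σ ṁᵢCp,ᵢTᵢ / Σ ṁᵢCp,ᵢ
      = -1273.4 / 66.349 = -19.192 °C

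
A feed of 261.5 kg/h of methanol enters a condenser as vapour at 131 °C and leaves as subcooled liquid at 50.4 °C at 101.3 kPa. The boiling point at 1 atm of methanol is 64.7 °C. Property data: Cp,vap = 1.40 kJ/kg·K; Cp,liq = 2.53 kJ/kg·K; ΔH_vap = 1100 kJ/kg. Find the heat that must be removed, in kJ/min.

vapour 131→64.7 °C: -92.82 kJ/kg
condensation at 64.7 °C: -1100 kJ/kg
liquid 64.7→50.4 °C: -36.179 kJ/kg
Δh = -92.82 + -1100 + -36.179 = -1229 kJ/kg
Q = ṁ·Δh = 261.5 kg/h × -1229 kJ/kg = -321380 kJ/h
|Q| = 89.273 kW = 5356.4 kJ/min

Q_c = 5360 kJ/min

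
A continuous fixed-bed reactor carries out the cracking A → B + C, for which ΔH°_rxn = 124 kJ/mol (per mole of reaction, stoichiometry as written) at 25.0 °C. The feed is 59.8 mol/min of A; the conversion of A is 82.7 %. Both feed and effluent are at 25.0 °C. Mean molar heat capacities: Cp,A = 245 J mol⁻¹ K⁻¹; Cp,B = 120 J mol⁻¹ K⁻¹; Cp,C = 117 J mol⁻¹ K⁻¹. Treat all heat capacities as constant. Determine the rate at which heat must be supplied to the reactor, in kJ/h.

Q_in = 368000 kJ/h

Extent of reaction ξ = 0.827 × 59.8 = 49.455 mol/min
Reaction term: ξ·ΔH°_rxn = 49.455 × 124 = 6132.4 kJ/min
Q = ΔH = 6132.4 kJ/min = 102.21 kW
Heat supplied = 367940 kJ/h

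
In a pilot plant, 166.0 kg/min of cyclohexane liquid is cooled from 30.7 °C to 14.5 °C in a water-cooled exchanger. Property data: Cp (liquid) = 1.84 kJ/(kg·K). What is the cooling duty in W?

Q = ṁ·Cp·ΔT = 166.0 × 1.84 × (14.5 − 30.7) = -4948.1 kJ/min
Converting: 4948.1 / 60 s = 82.469 kW
Cooling duty = 82469 W

Q_c = 82500 W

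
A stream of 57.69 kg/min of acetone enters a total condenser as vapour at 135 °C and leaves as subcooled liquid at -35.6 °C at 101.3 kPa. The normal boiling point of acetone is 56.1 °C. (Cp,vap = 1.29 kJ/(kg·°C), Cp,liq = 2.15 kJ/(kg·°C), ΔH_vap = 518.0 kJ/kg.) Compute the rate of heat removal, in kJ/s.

Q_c = 785 kJ/s

vapour 135→56.1 °C: -101.78 kJ/kg
condensation at 56.1 °C: -518 kJ/kg
liquid 56.1→-35.6 °C: -197.16 kJ/kg
Δh = -101.78 + -518 + -197.16 = -816.94 kJ/kg
Q = ṁ·Δh = 57.69 kg/min × -816.94 kJ/kg = -47129 kJ/min
|Q| = 785.48 kW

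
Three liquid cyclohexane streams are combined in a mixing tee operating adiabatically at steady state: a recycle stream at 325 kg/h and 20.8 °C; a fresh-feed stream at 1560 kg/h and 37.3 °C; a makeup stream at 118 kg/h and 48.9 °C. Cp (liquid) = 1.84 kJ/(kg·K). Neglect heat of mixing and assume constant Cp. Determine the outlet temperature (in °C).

Energy balance with Q = 0: Σ ṁᵢCp,ᵢ(T_out − Tᵢ) = 0
Σ ṁᵢCp,ᵢTᵢ = 325×1.84×20.8 + 1560×1.84×37.3 + 118×1.84×48.9 = 130120
Σ ṁᵢCp,ᵢ = 325×1.84 + 1560×1.84 + 118×1.84 = 3685.5
T_out = 130120 / 3685.5 = 35.306 °C

T_out = 35.3 °C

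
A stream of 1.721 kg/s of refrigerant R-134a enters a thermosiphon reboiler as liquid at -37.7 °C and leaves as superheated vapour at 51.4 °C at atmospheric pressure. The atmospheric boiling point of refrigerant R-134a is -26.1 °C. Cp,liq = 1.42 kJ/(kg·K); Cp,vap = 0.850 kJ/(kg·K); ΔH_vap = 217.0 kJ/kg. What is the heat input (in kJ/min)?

Q = 30900 kJ/min

liquid -37.7→-26.1 °C: 16.472 kJ/kg
vaporisation at -26.1 °C: 217 kJ/kg
vapour -26.1→51.4 °C: 65.875 kJ/kg
Δh = 16.472 + 217 + 65.875 = 299.35 kJ/kg
Q = ṁ·Δh = 1.721 kg/s × 299.35 kJ/kg = 515.18 kJ/s
|Q| = 515.18 kW = 30911 kJ/min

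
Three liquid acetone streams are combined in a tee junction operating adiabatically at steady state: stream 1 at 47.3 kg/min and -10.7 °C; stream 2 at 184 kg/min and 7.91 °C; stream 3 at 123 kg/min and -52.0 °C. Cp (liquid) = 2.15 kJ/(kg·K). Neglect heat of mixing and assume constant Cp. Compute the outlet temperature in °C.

Energy balance with Q = 0: Σ ṁᵢCp,ᵢ(T_out − Tᵢ) = 0
Σ ṁᵢCp,ᵢTᵢ = 47.3×2.15×-10.7 + 184×2.15×7.91 + 123×2.15×-52.0 = -11710
Σ ṁᵢCp,ᵢ = 47.3×2.15 + 184×2.15 + 123×2.15 = 761.74
T_out = -11710 / 761.74 = -15.373 °C

T_out = -15.4 °C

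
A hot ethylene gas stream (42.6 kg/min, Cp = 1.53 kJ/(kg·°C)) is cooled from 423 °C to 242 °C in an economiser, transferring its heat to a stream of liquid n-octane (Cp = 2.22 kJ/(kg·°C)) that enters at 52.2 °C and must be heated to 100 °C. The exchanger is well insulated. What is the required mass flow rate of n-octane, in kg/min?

Heat released by hot stream: Q = 42.6 × 1.53 × (423 − 242) = 11797 kJ/min
Energy balance on cold side (adiabatic exchanger): Q = ṁ_c·Cp_c·(T_c,out − T_c,in)
ṁ_c = 11797 / [2.22 × (100 − 52.2)] = 111.17 kg/min

ṁ_c = 111 kg/min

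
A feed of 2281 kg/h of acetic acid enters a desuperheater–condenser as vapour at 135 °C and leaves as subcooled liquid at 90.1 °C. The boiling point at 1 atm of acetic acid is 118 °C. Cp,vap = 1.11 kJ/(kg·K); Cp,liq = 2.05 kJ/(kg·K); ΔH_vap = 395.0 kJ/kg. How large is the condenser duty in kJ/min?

vapour 135→118 °C: -18.87 kJ/kg
condensation at 118 °C: -395 kJ/kg
liquid 118→90.1 °C: -57.195 kJ/kg
Δh = -18.87 + -395 + -57.195 = -471.06 kJ/kg
Q = ṁ·Δh = 2281 kg/h × -471.06 kJ/kg = -1.0745e+06 kJ/h
|Q| = 298.47 kW = 17908 kJ/min

Q_c = 17900 kJ/min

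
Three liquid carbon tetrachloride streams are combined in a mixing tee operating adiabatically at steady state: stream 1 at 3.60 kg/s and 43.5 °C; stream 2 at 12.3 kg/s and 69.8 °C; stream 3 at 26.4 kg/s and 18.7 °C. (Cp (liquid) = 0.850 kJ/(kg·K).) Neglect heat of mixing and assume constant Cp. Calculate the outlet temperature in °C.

T_out = 35.7 °C

No heat crosses the boundary, so H_out = H_in.
T_out = Σ ṁᵢCp,ᵢTᵢ / Σ ṁᵢCp,ᵢ
      = 1282.5 / 35.955 = 35.67 °C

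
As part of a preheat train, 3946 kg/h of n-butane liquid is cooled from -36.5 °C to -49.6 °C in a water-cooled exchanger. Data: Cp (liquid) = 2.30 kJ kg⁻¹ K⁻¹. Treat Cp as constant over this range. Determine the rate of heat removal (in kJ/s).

Q = ṁ·Cp·ΔT = 3946 × 2.30 × (-49.6 − -36.5) = -118890 kJ/h
Converting: 118890 / 3600 s = 33.026 kW

Q_c = 33.0 kJ/s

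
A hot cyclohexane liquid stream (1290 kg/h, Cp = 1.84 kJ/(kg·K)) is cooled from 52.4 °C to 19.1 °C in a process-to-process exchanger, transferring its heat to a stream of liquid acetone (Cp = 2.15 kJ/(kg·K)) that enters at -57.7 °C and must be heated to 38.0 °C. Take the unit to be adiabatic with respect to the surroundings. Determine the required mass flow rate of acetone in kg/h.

ṁ_c = 384 kg/h

Heat released by hot stream: Q = 1290 × 1.84 × (52.4 − 19.1) = 79041 kJ/h
Energy balance on cold side (adiabatic exchanger): Q = ṁ_c·Cp_c·(T_c,out − T_c,in)
ṁ_c = 79041 / [2.15 × (38.0 − -57.7)] = 384.15 kg/h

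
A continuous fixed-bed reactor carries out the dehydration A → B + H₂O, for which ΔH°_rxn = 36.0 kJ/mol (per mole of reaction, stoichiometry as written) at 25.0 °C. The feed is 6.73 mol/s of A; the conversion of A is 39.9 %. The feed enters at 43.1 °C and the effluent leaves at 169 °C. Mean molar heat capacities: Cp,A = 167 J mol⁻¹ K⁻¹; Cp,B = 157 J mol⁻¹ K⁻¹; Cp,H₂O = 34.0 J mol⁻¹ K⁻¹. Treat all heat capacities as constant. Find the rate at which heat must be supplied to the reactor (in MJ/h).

Extent of reaction ξ = 0.399 × 6.73 = 2.6853 mol/s
Reaction term: ξ·ΔH°_rxn = 2.6853 × 36.0 = 96.67 kJ/s
Sensible, feed 43.1→25 °C: -20.343 kJ/s
Outlet flows (mol/s): A 4.0447, B 2.6853, H₂O 2.6853
Sensible, products 25→169 °C: 171.12 kJ/s
Q = ΔH = 247.45 kJ/s = 247.45 kW
Heat supplied = 890.82 MJ/h

Q_in = 891 MJ/h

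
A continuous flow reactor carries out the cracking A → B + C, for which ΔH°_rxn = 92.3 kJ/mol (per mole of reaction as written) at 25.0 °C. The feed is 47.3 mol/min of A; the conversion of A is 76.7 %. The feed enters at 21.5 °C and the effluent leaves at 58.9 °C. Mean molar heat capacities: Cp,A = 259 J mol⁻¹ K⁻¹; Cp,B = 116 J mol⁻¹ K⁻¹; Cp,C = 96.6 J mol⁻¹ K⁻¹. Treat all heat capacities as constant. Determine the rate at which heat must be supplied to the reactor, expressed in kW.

Q_in = 62.5 kW

Extent of reaction ξ = 0.767 × 47.3 = 36.279 mol/min
Reaction term: ξ·ΔH°_rxn = 36.279 × 92.3 = 3348.6 kJ/min
Sensible, feed 21.5→25 °C: 42.877 kJ/min
Outlet flows (mol/min): A 11.021, B 36.279, C 36.279
Sensible, products 25→58.9 °C: 358.23 kJ/min
Q = ΔH = 3749.7 kJ/min = 62.495 kW
Heat supplied = 62.495 kW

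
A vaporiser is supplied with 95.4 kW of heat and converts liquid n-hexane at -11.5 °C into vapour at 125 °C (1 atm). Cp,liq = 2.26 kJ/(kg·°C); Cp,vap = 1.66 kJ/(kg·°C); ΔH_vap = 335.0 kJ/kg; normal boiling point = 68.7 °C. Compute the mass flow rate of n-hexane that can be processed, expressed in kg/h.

ṁ = 563 kg/h

Δh = 2.26×(68.7−-11.5) + 335.0 + 1.66×(125−68.7) = 609.71 kJ/kg
Q = 95.4 kW = 95.4 kJ/s = 343440 kJ/h
ṁ = Q/Δh = 343440 / 609.71 = 563.28 kg/h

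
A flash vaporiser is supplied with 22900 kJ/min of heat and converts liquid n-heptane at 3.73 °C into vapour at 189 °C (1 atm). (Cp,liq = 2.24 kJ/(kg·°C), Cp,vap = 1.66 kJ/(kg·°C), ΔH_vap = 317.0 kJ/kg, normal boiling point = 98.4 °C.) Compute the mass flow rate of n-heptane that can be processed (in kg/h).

Δh = 2.24×(98.4−3.73) + 317.0 + 1.66×(189−98.4) = 679.46 kJ/kg
Q = 22900 kJ/min = 381.67 kJ/s = 1.374e+06 kJ/h
ṁ = Q/Δh = 1.374e+06 / 679.46 = 2022.2 kg/h

ṁ = 2020 kg/h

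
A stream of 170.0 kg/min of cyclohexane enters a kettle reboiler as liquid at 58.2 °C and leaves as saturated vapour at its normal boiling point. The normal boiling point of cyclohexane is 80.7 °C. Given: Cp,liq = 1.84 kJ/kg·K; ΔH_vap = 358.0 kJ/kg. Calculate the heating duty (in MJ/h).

liquid 58.2→80.7 °C: 41.4 kJ/kg
vaporisation at 80.7 °C: 358 kJ/kg
Δh = 41.4 + 358 = 399.4 kJ/kg
Q = ṁ·Δh = 170.0 kg/min × 399.4 kJ/kg = 67898 kJ/min
|Q| = 1131.6 kW = 4073.9 MJ/h

Q = 4070 MJ/h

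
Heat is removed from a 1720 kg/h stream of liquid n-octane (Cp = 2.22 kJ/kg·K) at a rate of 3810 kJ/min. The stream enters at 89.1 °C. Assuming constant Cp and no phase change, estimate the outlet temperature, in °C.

Q = 3810 kJ/min = 228600 kJ/h
ΔT = Q/(ṁ·Cp) = 228600/(1720×2.22) = 59.868 K
T_out = 89.1 − 59.868 = 29.232 °C

T_out = 29.2 °C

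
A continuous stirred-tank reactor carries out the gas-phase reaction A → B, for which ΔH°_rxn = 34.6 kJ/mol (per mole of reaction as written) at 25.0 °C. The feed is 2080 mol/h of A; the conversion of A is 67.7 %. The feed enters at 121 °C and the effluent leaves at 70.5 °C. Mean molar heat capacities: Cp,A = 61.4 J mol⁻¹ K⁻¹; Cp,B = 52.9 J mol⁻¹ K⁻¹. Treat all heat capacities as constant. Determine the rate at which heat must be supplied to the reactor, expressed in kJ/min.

Q_in = 695 kJ/min

Extent of reaction ξ = 0.677 × 2080 = 1408.2 mol/h
Reaction term: ξ·ΔH°_rxn = 1408.2 × 34.6 = 48722 kJ/h
Sensible, feed 121→25 °C: -12260 kJ/h
Outlet flows (mol/h): A 671.84, B 1408.2
Sensible, products 25→70.5 °C: 5266.3 kJ/h
Q = ΔH = 41728 kJ/h = 11.591 kW
Heat supplied = 695.47 kJ/min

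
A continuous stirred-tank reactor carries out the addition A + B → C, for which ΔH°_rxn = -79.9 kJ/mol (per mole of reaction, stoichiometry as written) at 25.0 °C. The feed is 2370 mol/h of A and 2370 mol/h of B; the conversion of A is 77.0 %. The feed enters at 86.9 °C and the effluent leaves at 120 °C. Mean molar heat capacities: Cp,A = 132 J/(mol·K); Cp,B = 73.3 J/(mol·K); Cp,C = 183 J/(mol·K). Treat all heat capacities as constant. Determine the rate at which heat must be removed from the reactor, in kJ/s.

Q_out = 37.1 kJ/s

Extent of reaction ξ = 0.770 × 2370 = 1824.9 mol/h
Reaction term: ξ·ΔH°_rxn = 1824.9 × -79.9 = -145810 kJ/h
Sensible, feed 86.9→25 °C: -30118 kJ/h
Outlet flows (mol/h): A 545.1, B 545.1, C 1824.9
Sensible, products 25→120 °C: 42357 kJ/h
Q = ΔH = -133570 kJ/h = -37.103 kW
Heat removed = 37.103 kJ/s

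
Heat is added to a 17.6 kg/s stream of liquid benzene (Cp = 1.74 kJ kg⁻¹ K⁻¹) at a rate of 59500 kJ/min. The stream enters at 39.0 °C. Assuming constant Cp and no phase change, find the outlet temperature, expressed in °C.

T_out = 71.4 °C

Q = 59500 kJ/min = 991.67 kJ/s
ΔT = Q/(ṁ·Cp) = 991.67/(17.6×1.74) = 32.382 K
T_out = 39.0 + 32.382 = 71.382 °C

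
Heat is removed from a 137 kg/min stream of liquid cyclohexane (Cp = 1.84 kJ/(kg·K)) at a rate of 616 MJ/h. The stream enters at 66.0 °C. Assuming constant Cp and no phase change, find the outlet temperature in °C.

T_out = 25.3 °C

Q = 616 MJ/h = 10267 kJ/min
ΔT = Q/(ṁ·Cp) = 10267/(137×1.84) = 40.728 K
T_out = 66.0 − 40.728 = 25.272 °C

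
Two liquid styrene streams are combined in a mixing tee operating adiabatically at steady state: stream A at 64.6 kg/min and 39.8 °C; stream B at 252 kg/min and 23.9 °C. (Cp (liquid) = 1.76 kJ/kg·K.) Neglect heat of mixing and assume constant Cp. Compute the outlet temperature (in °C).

Energy balance with Q = 0: Σ ṁᵢCp,ᵢ(T_out − Tᵢ) = 0
Σ ṁᵢCp,ᵢTᵢ = 64.6×1.76×39.8 + 252×1.76×23.9 = 15125
Σ ṁᵢCp,ᵢ = 64.6×1.76 + 252×1.76 = 557.22
T_out = 15125 / 557.22 = 27.144 °C

T_out = 27.1 °C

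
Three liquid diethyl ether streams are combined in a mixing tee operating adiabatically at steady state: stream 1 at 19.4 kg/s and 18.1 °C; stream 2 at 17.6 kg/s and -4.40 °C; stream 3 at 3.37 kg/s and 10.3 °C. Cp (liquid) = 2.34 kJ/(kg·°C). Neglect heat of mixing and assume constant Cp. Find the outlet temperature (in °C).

Adiabatic, steady state ⇒ Σ ṁᵢCp,ᵢ(T_out − Tᵢ) = 0
Σ ṁᵢCp,ᵢTᵢ = 19.4×2.34×18.1 + 17.6×2.34×-4.40 + 3.37×2.34×10.3 = 721.68
Σ ṁᵢCp,ᵢ = 19.4×2.34 + 17.6×2.34 + 3.37×2.34 = 94.466
T_out = 721.68 / 94.466 = 7.6396 °C

T_out = 7.64 °C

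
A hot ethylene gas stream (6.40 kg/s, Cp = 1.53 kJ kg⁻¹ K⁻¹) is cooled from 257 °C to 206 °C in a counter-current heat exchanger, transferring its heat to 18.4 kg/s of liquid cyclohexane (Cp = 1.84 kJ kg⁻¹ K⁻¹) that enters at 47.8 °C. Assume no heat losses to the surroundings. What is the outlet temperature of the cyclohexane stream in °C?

T_c,out = 62.6 °C

Heat released by hot stream: Q = 6.40 × 1.53 × (257 − 206) = 499.39 kJ/s
Energy balance on cold side (adiabatic exchanger): Q = ṁ_c·Cp_c·(T_c,out − T_c,in)
T_c,out = 47.8 + 499.39/(18.4 × 1.84) = 62.55 °C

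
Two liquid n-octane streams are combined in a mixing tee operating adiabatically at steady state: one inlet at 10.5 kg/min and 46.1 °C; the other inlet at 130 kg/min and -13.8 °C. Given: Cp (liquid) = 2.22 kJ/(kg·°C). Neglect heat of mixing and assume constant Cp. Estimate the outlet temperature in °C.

T_out = -9.32 °C

Energy balance with Q = 0: Σ ṁᵢCp,ᵢ(T_out − Tᵢ) = 0
T_out = Σ ṁᵢCp,ᵢTᵢ / Σ ṁᵢCp,ᵢ
      = -2908.1 / 311.91 = -9.3235 °C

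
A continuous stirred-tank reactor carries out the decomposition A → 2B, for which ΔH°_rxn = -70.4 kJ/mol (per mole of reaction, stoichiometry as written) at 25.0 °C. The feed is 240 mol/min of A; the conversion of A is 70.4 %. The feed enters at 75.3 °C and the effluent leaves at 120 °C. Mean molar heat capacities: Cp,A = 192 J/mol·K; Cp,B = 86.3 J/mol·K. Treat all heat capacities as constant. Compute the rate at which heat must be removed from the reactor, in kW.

Q_out = 169 kW

Extent of reaction ξ = 0.704 × 240 = 168.96 mol/min
Reaction term: ξ·ΔH°_rxn = 168.96 × -70.4 = -11895 kJ/min
Sensible, feed 75.3→25 °C: -2317.8 kJ/min
Outlet flows (mol/min): A 71.04, B 337.92
Sensible, products 25→120 °C: 4066.2 kJ/min
Q = ΔH = -10146 kJ/min = -169.11 kW
Heat removed = 169.11 kW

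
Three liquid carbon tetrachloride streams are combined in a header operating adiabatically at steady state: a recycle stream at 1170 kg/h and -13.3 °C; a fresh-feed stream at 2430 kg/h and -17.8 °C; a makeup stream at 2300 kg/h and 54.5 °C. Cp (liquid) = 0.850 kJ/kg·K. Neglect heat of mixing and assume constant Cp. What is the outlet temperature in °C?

T_out = 11.3 °C

Adiabatic, steady state ⇒ Σ ṁᵢCp,ᵢ(T_out − Tᵢ) = 0
Σ ṁᵢCp,ᵢTᵢ = 1170×0.850×-13.3 + 2430×0.850×-17.8 + 2300×0.850×54.5 = 56555
Σ ṁᵢCp,ᵢ = 1170×0.850 + 2430×0.850 + 2300×0.850 = 5015
T_out = 56555 / 5015 = 11.277 °C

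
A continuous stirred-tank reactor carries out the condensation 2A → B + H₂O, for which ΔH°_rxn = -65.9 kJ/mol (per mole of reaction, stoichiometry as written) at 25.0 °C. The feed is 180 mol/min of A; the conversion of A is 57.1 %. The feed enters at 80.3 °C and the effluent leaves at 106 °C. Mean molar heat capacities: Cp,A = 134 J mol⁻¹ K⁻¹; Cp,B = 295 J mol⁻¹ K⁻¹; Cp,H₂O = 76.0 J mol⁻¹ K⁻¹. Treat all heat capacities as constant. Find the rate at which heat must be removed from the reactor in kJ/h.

Q_out = 140000 kJ/h

Extent of reaction ξ = 0.571 × 180 / 2 = 51.39 mol/min
Reaction term: ξ·ΔH°_rxn = 51.39 × -65.9 = -3386.6 kJ/min
Sensible, feed 80.3→25 °C: -1333.8 kJ/min
Outlet flows (mol/min): A 77.22, B 51.39, H₂O 51.39
Sensible, products 25→106 °C: 2382.5 kJ/min
Q = ΔH = -2338 kJ/min = -38.966 kW
Heat removed = 140280 kJ/h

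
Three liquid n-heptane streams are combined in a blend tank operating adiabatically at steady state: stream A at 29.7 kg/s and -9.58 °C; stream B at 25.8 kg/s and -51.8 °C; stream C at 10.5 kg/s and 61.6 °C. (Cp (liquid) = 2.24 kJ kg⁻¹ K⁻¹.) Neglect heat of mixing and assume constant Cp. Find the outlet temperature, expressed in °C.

No heat crosses the boundary, so H_out = H_in.
T_out = Σ ṁᵢCp,ᵢTᵢ / Σ ṁᵢCp,ᵢ
      = -2182.1 / 147.84 = -14.76 °C

T_out = -14.8 °C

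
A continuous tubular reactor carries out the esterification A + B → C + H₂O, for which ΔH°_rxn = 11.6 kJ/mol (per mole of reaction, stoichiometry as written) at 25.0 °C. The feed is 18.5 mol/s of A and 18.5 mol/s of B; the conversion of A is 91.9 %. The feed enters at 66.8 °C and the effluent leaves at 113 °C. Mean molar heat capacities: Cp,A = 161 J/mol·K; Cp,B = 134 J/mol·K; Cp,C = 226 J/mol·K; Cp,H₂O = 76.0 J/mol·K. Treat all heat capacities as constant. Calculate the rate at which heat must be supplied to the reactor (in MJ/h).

Q_in = 1660 MJ/h

Extent of reaction ξ = 0.919 × 18.5 = 17.002 mol/s
Reaction term: ξ·ΔH°_rxn = 17.002 × 11.6 = 197.22 kJ/s
Sensible, feed 66.8→25 °C: -228.12 kJ/s
Outlet flows (mol/s): A 1.4985, B 1.4985, C 17.002, H₂O 17.002
Sensible, products 25→113 °C: 490.73 kJ/s
Q = ΔH = 459.83 kJ/s = 459.83 kW
Heat supplied = 1655.4 MJ/h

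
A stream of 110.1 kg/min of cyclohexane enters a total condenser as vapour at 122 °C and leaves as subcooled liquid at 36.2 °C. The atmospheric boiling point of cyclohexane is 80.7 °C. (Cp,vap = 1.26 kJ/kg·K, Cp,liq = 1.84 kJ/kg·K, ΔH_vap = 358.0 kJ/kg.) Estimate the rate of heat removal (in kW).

Q_c = 903 kW

vapour 122→80.7 °C: -52.038 kJ/kg
condensation at 80.7 °C: -358 kJ/kg
liquid 80.7→36.2 °C: -81.88 kJ/kg
Δh = -52.038 + -358 + -81.88 = -491.92 kJ/kg
Q = ṁ·Δh = 110.1 kg/min × -491.92 kJ/kg = -54160 kJ/min
|Q| = 902.67 kW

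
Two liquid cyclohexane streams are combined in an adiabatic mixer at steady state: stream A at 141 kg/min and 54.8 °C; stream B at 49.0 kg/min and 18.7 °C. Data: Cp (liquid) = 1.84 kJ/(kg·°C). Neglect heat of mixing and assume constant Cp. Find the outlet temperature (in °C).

No heat crosses the boundary, so H_out = H_in.
T_out = Σ ṁᵢCp,ᵢTᵢ / Σ ṁᵢCp,ᵢ
      = 15903 / 349.6 = 45.49 °C

T_out = 45.5 °C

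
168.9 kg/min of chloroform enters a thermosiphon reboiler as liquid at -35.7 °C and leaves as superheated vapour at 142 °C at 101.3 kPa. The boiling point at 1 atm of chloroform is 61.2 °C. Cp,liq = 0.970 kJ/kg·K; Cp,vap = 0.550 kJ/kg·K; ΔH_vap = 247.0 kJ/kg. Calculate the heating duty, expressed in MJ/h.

Q = 3910 MJ/h

liquid -35.7→61.2 °C: 93.993 kJ/kg
vaporisation at 61.2 °C: 247 kJ/kg
vapour 61.2→142 °C: 44.44 kJ/kg
Δh = 93.993 + 247 + 44.44 = 385.43 kJ/kg
Q = ṁ·Δh = 168.9 kg/min × 385.43 kJ/kg = 65100 kJ/min
|Q| = 1085 kW = 3906 MJ/h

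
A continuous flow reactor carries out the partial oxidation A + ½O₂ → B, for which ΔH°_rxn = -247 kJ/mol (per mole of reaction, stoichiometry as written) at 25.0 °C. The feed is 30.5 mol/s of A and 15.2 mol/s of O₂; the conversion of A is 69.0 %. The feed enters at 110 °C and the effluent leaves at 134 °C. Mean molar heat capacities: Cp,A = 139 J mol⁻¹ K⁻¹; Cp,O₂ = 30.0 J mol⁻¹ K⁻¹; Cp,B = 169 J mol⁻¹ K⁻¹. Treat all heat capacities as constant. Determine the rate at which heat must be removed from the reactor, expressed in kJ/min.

Extent of reaction ξ = 0.690 × 30.5 = 21.045 mol/s
Reaction term: ξ·ΔH°_rxn = 21.045 × -247 = -5198.1 kJ/s
Sensible, feed 110→25 °C: -399.12 kJ/s
Outlet flows (mol/s): A 9.455, O₂ 4.6775, B 21.045
Sensible, products 25→134 °C: 546.22 kJ/s
Q = ΔH = -5051 kJ/s = -5051 kW
Heat removed = 303060 kJ/min

Q_out = 303000 kJ/min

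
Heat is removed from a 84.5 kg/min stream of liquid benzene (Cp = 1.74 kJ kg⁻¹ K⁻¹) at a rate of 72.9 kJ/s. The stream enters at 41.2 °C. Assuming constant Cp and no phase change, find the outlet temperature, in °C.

T_out = 11.5 °C

Q = 72.9 kJ/s = 4374 kJ/min
ΔT = Q/(ṁ·Cp) = 4374/(84.5×1.74) = 29.749 K
T_out = 41.2 − 29.749 = 11.451 °C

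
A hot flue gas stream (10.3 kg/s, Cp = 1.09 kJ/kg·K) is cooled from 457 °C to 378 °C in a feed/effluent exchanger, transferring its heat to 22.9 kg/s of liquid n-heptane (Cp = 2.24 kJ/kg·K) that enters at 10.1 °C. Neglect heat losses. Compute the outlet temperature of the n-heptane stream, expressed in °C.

T_c,out = 27.4 °C

Heat released by hot stream: Q = 10.3 × 1.09 × (457 − 378) = 886.93 kJ/s
Energy balance on cold side (adiabatic exchanger): Q = ṁ_c·Cp_c·(T_c,out − T_c,in)
T_c,out = 10.1 + 886.93/(22.9 × 2.24) = 27.39 °C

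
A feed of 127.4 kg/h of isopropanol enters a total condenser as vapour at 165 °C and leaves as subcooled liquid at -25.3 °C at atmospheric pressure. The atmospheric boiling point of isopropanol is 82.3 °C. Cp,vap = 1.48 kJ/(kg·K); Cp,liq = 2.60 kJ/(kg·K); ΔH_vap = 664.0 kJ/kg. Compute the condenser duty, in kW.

Q_c = 37.7 kW

vapour 165→82.3 °C: -122.4 kJ/kg
condensation at 82.3 °C: -664 kJ/kg
liquid 82.3→-25.3 °C: -279.76 kJ/kg
Δh = -122.4 + -664 + -279.76 = -1066.2 kJ/kg
Q = ṁ·Δh = 127.4 kg/h × -1066.2 kJ/kg = -135830 kJ/h
|Q| = 37.73 kW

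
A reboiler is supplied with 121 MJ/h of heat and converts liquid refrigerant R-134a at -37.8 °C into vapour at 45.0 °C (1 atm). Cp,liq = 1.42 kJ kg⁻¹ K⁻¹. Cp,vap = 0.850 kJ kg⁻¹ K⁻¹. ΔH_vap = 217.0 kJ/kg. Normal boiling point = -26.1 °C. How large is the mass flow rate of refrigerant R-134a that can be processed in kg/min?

ṁ = 6.86 kg/min

Δh = 1.42×(-26.1−-37.8) + 217.0 + 0.850×(45.0−-26.1) = 294.05 kJ/kg
Q = 121 MJ/h = 33.611 kJ/s = 2016.7 kJ/min
ṁ = Q/Δh = 2016.7 / 294.05 = 6.8583 kg/min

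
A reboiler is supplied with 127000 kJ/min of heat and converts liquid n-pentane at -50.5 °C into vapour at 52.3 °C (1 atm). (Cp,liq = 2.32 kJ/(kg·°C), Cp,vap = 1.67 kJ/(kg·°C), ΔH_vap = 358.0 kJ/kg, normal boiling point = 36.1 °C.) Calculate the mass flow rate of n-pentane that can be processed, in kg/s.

ṁ = 3.61 kg/s

Δh = 2.32×(36.1−-50.5) + 358.0 + 1.67×(52.3−36.1) = 585.97 kJ/kg
Q = 127000 kJ/min = 2116.7 kJ/s = 2116.7 kJ/s
ṁ = Q/Δh = 2116.7 / 585.97 = 3.6123 kg/s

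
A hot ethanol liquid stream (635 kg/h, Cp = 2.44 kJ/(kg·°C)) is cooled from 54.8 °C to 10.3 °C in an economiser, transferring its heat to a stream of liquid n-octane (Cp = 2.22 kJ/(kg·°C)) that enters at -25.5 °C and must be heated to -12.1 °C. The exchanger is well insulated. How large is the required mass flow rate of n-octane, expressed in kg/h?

ṁ_c = 2320 kg/h

Heat released by hot stream: Q = 635 × 2.44 × (54.8 − 10.3) = 68948 kJ/h
Energy balance on cold side (adiabatic exchanger): Q = ṁ_c·Cp_c·(T_c,out − T_c,in)
ṁ_c = 68948 / [2.22 × (-12.1 − -25.5)] = 2317.7 kg/h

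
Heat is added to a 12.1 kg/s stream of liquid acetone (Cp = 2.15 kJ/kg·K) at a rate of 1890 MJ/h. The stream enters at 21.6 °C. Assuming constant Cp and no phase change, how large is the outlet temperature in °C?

T_out = 41.8 °C

Q = 1890 MJ/h = 525 kJ/s
ΔT = Q/(ṁ·Cp) = 525/(12.1×2.15) = 20.181 K
T_out = 21.6 + 20.181 = 41.781 °C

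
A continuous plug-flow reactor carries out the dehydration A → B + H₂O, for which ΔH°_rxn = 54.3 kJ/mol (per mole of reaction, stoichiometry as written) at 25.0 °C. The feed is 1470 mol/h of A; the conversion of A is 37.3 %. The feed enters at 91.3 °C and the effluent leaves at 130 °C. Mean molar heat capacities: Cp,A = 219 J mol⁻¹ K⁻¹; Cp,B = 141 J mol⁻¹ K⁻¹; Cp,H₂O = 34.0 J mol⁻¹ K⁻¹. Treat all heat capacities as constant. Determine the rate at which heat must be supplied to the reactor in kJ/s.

Extent of reaction ξ = 0.373 × 1470 = 548.31 mol/h
Reaction term: ξ·ΔH°_rxn = 548.31 × 54.3 = 29773 kJ/h
Sensible, feed 91.3→25 °C: -21344 kJ/h
Outlet flows (mol/h): A 921.69, B 548.31, H₂O 548.31
Sensible, products 25→130 °C: 31269 kJ/h
Q = ΔH = 39699 kJ/h = 11.027 kW
Heat supplied = 11.027 kJ/s

Q_in = 11.0 kJ/s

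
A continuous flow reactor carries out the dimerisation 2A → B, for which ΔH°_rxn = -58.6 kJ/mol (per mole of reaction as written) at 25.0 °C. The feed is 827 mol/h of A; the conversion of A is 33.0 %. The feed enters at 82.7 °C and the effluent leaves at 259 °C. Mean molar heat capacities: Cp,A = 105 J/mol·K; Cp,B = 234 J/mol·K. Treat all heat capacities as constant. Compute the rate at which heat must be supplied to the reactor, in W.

Q_in = 2240 W

Extent of reaction ξ = 0.330 × 827 / 2 = 136.46 mol/h
Reaction term: ξ·ΔH°_rxn = 136.46 × -58.6 = -7996.3 kJ/h
Sensible, feed 82.7→25 °C: -5010.4 kJ/h
Outlet flows (mol/h): A 554.09, B 136.46
Sensible, products 25→259 °C: 21086 kJ/h
Q = ΔH = 8079.1 kJ/h = 2.2442 kW
Heat supplied = 2244.2 W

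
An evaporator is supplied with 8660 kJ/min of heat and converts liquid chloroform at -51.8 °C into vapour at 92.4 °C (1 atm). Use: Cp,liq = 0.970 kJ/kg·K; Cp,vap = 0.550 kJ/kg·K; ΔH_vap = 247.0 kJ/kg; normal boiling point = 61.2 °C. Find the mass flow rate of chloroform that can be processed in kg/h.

ṁ = 1390 kg/h

Δh = 0.970×(61.2−-51.8) + 247.0 + 0.550×(92.4−61.2) = 373.77 kJ/kg
Q = 8660 kJ/min = 144.33 kJ/s = 519600 kJ/h
ṁ = Q/Δh = 519600 / 373.77 = 1390.2 kg/h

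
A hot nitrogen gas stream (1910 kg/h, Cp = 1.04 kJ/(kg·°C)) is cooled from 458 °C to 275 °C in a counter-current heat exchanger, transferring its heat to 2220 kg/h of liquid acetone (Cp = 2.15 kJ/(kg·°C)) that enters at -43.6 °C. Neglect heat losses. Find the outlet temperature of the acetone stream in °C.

T_c,out = 32.6 °C

Heat released by hot stream: Q = 1910 × 1.04 × (458 − 275) = 363510 kJ/h
Energy balance on cold side (adiabatic exchanger): Q = ṁ_c·Cp_c·(T_c,out − T_c,in)
T_c,out = -43.6 + 363510/(2220 × 2.15) = 32.56 °C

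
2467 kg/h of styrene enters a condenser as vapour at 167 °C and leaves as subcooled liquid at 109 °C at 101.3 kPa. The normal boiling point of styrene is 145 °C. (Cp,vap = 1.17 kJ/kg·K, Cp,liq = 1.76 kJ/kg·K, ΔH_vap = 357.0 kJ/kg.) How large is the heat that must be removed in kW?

Q_c = 306 kW

vapour 167→145 °C: -25.74 kJ/kg
condensation at 145 °C: -357 kJ/kg
liquid 145→109 °C: -63.36 kJ/kg
Δh = -25.74 + -357 + -63.36 = -446.1 kJ/kg
Q = ṁ·Δh = 2467 kg/h × -446.1 kJ/kg = -1.1005e+06 kJ/h
|Q| = 305.7 kW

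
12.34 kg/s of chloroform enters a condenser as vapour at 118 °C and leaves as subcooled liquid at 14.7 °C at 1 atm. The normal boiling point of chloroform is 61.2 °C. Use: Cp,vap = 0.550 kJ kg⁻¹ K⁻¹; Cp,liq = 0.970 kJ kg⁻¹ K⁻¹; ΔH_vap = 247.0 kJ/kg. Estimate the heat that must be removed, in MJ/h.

vapour 118→61.2 °C: -31.24 kJ/kg
condensation at 61.2 °C: -247 kJ/kg
liquid 61.2→14.7 °C: -45.105 kJ/kg
Δh = -31.24 + -247 + -45.105 = -323.35 kJ/kg
Q = ṁ·Δh = 12.34 kg/s × -323.35 kJ/kg = -3990.1 kJ/s
|Q| = 3990.1 kW = 14364 MJ/h

Q_c = 14400 MJ/h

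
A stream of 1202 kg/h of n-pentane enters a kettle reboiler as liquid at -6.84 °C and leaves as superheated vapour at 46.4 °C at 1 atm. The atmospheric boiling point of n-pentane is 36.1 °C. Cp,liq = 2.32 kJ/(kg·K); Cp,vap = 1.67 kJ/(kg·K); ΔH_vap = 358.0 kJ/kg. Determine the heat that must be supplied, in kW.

liquid -6.84→36.1 °C: 99.621 kJ/kg
vaporisation at 36.1 °C: 358 kJ/kg
vapour 36.1→46.4 °C: 17.201 kJ/kg
Δh = 99.621 + 358 + 17.201 = 474.82 kJ/kg
Q = ṁ·Δh = 1202 kg/h × 474.82 kJ/kg = 570740 kJ/h
|Q| = 158.54 kW

Q = 159 kW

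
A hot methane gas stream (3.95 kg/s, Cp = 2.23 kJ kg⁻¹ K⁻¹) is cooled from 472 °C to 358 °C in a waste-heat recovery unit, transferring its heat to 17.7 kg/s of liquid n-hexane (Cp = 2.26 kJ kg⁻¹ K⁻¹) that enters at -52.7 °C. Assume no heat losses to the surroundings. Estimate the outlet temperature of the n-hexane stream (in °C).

Heat released by hot stream: Q = 3.95 × 2.23 × (472 − 358) = 1004.2 kJ/s
Energy balance on cold side (adiabatic exchanger): Q = ṁ_c·Cp_c·(T_c,out − T_c,in)
T_c,out = -52.7 + 1004.2/(17.7 × 2.26) = -27.597 °C

T_c,out = -27.6 °C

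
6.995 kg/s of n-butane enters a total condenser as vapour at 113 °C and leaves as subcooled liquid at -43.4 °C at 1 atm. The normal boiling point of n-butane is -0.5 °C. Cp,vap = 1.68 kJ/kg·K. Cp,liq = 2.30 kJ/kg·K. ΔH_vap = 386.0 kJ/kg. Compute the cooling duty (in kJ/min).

vapour 113→-0.5 °C: -190.68 kJ/kg
condensation at -0.5 °C: -386 kJ/kg
liquid -0.5→-43.4 °C: -98.67 kJ/kg
Δh = -190.68 + -386 + -98.67 = -675.35 kJ/kg
Q = ṁ·Δh = 6.995 kg/s × -675.35 kJ/kg = -4724.1 kJ/s
|Q| = 4724.1 kW = 283440 kJ/min

Q_c = 283000 kJ/min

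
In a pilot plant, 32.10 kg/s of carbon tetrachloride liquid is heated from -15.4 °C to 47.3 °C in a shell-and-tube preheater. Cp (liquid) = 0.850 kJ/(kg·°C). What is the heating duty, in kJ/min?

Q = ṁ·Cp·ΔT = 32.10 × 0.850 × (47.3 − -15.4) = 1710.8 kJ/s
Heating duty = 102650 kJ/min

Q = 103000 kJ/min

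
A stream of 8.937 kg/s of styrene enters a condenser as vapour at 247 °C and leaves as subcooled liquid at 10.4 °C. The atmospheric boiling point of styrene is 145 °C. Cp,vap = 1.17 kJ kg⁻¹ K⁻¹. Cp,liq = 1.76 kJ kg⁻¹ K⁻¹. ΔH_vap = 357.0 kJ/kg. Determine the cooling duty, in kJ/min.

vapour 247→145 °C: -119.34 kJ/kg
condensation at 145 °C: -357 kJ/kg
liquid 145→10.4 °C: -236.9 kJ/kg
Δh = -119.34 + -357 + -236.9 = -713.24 kJ/kg
Q = ṁ·Δh = 8.937 kg/s × -713.24 kJ/kg = -6374.2 kJ/s
|Q| = 6374.2 kW = 382450 kJ/min

Q_c = 382000 kJ/min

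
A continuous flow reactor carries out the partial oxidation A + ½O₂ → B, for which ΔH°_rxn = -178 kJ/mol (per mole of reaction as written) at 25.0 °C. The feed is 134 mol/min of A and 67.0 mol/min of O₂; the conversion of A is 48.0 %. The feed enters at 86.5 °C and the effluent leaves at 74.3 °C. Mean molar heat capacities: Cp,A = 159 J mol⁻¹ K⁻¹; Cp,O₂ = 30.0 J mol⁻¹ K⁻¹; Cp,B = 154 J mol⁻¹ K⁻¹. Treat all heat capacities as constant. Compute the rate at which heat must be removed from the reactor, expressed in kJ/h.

Extent of reaction ξ = 0.480 × 134 = 64.32 mol/min
Reaction term: ξ·ΔH°_rxn = 64.32 × -178 = -11449 kJ/min
Sensible, feed 86.5→25 °C: -1433.9 kJ/min
Outlet flows (mol/min): A 69.68, O₂ 34.84, B 64.32
Sensible, products 25→74.3 °C: 1086.1 kJ/min
Q = ΔH = -11797 kJ/min = -196.61 kW
Heat removed = 707810 kJ/h

Q_out = 708000 kJ/h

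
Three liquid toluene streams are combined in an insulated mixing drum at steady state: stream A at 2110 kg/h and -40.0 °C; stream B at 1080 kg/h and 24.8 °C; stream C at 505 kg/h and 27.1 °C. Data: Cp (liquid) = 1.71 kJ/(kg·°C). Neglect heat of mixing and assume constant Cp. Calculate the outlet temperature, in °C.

No heat crosses the boundary, so H_out = H_in.
Σ ṁᵢCp,ᵢTᵢ = 2110×1.71×-40.0 + 1080×1.71×24.8 + 505×1.71×27.1 = -75121
Σ ṁᵢCp,ᵢ = 2110×1.71 + 1080×1.71 + 505×1.71 = 6318.4
T_out = -75121 / 6318.4 = -11.889 °C

T_out = -11.9 °C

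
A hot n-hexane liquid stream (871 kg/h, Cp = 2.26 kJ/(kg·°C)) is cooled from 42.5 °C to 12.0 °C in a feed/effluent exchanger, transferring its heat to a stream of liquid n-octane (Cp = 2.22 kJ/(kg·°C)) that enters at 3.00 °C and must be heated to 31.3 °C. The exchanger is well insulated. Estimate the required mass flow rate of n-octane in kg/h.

Heat released by hot stream: Q = 871 × 2.26 × (42.5 − 12.0) = 60038 kJ/h
Energy balance on cold side (adiabatic exchanger): Q = ṁ_c·Cp_c·(T_c,out − T_c,in)
ṁ_c = 60038 / [2.22 × (31.3 − 3.00)] = 955.62 kg/h

ṁ_c = 956 kg/h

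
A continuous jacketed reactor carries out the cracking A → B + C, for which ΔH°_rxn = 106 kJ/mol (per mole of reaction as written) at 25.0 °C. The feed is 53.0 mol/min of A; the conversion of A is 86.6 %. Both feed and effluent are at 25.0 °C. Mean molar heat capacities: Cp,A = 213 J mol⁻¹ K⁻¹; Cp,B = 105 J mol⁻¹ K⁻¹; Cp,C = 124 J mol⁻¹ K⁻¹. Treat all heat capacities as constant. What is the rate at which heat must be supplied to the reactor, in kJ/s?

Q_in = 81.1 kJ/s

Extent of reaction ξ = 0.866 × 53.0 = 45.898 mol/min
Reaction term: ξ·ΔH°_rxn = 45.898 × 106 = 4865.2 kJ/min
Q = ΔH = 4865.2 kJ/min = 81.086 kW
Heat supplied = 81.086 kJ/s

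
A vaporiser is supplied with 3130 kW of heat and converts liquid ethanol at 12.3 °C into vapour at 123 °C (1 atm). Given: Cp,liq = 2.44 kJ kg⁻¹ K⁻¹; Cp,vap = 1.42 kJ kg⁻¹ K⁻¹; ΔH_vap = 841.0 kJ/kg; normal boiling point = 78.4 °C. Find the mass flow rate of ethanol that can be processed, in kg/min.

ṁ = 176 kg/min

Δh = 2.44×(78.4−12.3) + 841.0 + 1.42×(123−78.4) = 1065.6 kJ/kg
Q = 3130 kW = 3130 kJ/s = 187800 kJ/min
ṁ = Q/Δh = 187800 / 1065.6 = 176.24 kg/min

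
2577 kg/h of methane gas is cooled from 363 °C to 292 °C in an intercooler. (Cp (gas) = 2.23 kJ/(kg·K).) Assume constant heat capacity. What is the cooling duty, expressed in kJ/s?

Q = ṁ·Cp·ΔT = 2577 × 2.23 × (292 − 363) = -408020 kJ/h
Converting: 408020 / 3600 s = 113.34 kW

Q_c = 113 kJ/s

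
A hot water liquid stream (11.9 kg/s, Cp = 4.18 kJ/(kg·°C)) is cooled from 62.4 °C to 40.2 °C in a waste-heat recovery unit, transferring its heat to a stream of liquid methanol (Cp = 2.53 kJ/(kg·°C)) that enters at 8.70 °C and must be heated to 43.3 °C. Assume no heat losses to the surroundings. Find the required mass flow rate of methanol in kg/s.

Heat released by hot stream: Q = 11.9 × 4.18 × (62.4 − 40.2) = 1104.3 kJ/s
Energy balance on cold side (adiabatic exchanger): Q = ṁ_c·Cp_c·(T_c,out − T_c,in)
ṁ_c = 1104.3 / [2.53 × (43.3 − 8.70)] = 12.615 kg/s

ṁ_c = 12.6 kg/s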